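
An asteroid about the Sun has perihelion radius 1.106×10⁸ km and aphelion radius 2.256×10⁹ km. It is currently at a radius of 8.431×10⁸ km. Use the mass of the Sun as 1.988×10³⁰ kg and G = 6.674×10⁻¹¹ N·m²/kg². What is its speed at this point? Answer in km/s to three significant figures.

v ≈ 14.2 km/s

μ = GM = 6.674×10⁻¹¹ × 1.988×10³⁰ = 1.327×10²⁰ m³/s².
Semi-major axis a = (r_p + r_a)/2 = 1.1833×10⁹ km = 1.183×10¹² m.
Vis-viva: v² = μ(2/r − 1/a) = 1.327×10²⁰ × (2.372×10⁻¹² − 8.451×10⁻¹³) = 2.026×10⁸ m²/s².
v = 14230 m/s = 14.23 km/s.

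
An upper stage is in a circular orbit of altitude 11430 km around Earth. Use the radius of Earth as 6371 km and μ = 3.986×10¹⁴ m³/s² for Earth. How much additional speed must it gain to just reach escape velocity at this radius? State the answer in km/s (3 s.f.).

r = 6371 + 11430 = 17801 km = 1.7801×10⁷ m.
Circular speed v_c = √(μ/r) = 4732 m/s.
Escape speed v_esc = √(2μ/r) = √2 × v_c = 6692 m/s.
Δv = v_esc − v_c = 1960 m/s = 1.960 km/s.

Δv ≈ 1.96 km/s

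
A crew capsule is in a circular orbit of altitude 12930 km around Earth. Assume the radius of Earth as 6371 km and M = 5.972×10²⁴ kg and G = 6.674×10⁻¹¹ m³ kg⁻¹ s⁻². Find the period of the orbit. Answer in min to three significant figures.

T ≈ 445 min

μ = GM = 6.674×10⁻¹¹ × 5.972×10²⁴ = 3.986×10¹⁴ m³/s².
r = 6371 + 12930 = 19301 km = 1.9301×10⁷ m.
Kepler's third law: T = 2π√(r³/μ) = 2π√((1.930×10⁷)³ / 3.986×10¹⁴).
r³/μ = 1.804×10⁷ s², so T = 2π × 4.247×10³ = 2.669×10⁴ s.
Converting: 2.669×10⁴ s ÷ 60.00 = 444.8 min.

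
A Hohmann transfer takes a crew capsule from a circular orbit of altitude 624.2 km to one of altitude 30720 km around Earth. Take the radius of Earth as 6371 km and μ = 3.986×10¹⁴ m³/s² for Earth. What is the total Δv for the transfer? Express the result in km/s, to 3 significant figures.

Δv_total ≈ 3.67 km/s

r₁ = 6371 + 624.2 = 6995.2 km = 6.9952×10⁶ m.
r₂ = 6371 + 30720 = 37091 km = 3.7091×10⁷ m.
Transfer ellipse a_t = (r₁ + r₂)/2 = 2.204×10⁷ m.
At r₁: circular v_c1 = √(μ/r₁) = 7549 m/s; transfer-perigee v_p = √[μ(2/r₁ − 1/a_t)] = 9792 m/s.
Δv₁ = v_p − v_c1 = 2243 m/s.
At r₂: circular v_c2 = √(μ/r₂) = 3278 m/s; transfer-apogee v_a = √[μ(2/r₂ − 1/a_t)] = 1847 m/s.
Δv₂ = v_c2 − v_a = 1431 m/s.
Total Δv = Δv₁ + Δv₂ = 3675 m/s = 3.675 km/s.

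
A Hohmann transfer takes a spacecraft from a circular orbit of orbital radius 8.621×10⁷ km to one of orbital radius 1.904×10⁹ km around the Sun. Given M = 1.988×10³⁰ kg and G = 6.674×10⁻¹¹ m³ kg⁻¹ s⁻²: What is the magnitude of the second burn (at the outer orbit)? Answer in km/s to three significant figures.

Δv ≈ 5.89 km/s

μ = GM = 6.674×10⁻¹¹ × 1.988×10³⁰ = 1.327×10²⁰ m³/s².
r₁ = 8.621×10⁷ km = 8.621×10¹⁰ m.
r₂ = 1.904×10⁹ km = 1.904×10¹² m.
Transfer ellipse a_t = (r₁ + r₂)/2 = 9.951×10¹¹ m.
At r₁: circular v_c1 = √(μ/r₁) = 39230 m/s; transfer-perihelion v_p = √[μ(2/r₁ − 1/a_t)] = 54270 m/s.
At r₂: circular v_c2 = √(μ/r₂) = 8348 m/s; transfer-aphelion v_a = √[μ(2/r₂ − 1/a_t)] = 2457 m/s.
Δv₂ = v_c2 − v_a = 5891 m/s.
= 5.891 km/s.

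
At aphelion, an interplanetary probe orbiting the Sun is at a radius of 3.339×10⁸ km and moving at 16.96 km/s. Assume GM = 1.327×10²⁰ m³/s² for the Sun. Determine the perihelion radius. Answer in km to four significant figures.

r_a = 3.339×10¹¹ m.
Specific energy ε = v²/2 − μ/r = -2.536×10⁸ J/kg, so a = −μ/(2ε) = 2.616×10¹¹ m.
The apsides satisfy r_p + r_a = 2a, so the perihelion radius is 2a − r_a = 1.894×10¹¹ m = 1.8936×10⁸ km.

perihelion radius ≈ 1.894×10⁸ km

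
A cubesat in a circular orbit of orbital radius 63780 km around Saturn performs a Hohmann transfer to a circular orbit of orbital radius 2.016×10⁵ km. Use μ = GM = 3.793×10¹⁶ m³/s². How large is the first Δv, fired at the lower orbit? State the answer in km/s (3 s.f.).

Δv ≈ 5.67 km/s

r₁ = 63780 km = 6.378×10⁷ m.
r₂ = 2.016×10⁵ km = 2.016×10⁸ m.
Transfer ellipse a_t = (r₁ + r₂)/2 = 1.327×10⁸ m.
At r₁: circular v_c1 = √(μ/r₁) = 24390 m/s; transfer-perikrone v_p = √[μ(2/r₁ − 1/a_t)] = 30060 m/s.
Δv₁ = v_p − v_c1 = 5673 m/s.
= 5.673 km/s.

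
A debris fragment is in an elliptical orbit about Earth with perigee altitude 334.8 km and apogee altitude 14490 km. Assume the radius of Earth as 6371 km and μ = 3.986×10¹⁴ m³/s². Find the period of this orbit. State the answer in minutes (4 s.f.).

r_p = 6371 + 334.8 = 6705.8 km = 6.7058×10⁶ m.
r_a = 6371 + 14490 = 20861 km = 2.0861×10⁷ m.
Semi-major axis a = (r_p + r_a)/2 = (6705.8 + 20861)/2 = 13783 km = 1.378×10⁷ m.
By Kepler's third law T = 2π√(a³/μ) = 2π × 2.563×10³ = 1.610×10⁴ s.
= 268.4 minutes.

T ≈ 268.4 minutes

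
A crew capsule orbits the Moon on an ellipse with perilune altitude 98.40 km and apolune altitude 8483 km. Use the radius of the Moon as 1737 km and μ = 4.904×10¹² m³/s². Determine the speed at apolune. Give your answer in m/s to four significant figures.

r_p = 1737 + 98.40 = 1835.4 km = 1.8354×10⁶ m.
r_a = 1737 + 8483 = 10220 km = 1.0220×10⁷ m.
Semi-major axis a = (r_p + r_a)/2 = 6027.7 km = 6.028×10⁶ m.
Vis-viva: v² = μ(2/r − 1/a) = 4.904×10¹² × (1.957×10⁻⁷ − 1.659×10⁻⁷) = 1.461×10⁵ m²/s².
v = 382.2 m/s.

v ≈ 382.2 m/s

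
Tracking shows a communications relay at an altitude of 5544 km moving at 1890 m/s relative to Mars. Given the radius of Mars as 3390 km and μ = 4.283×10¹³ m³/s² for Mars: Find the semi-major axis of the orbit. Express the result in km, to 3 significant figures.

r = 3390 + 5544 = 8934.0 km = 8.934×10⁶ m.
Vis-viva rearranged: 1/a = 2/r − v²/μ = 2.239×10⁻⁷ − 8.340×10⁻⁸ = 1.405×10⁻⁷ m⁻¹.
a = 7.119×10⁶ m = 7119.4 km.

a ≈ 7120 km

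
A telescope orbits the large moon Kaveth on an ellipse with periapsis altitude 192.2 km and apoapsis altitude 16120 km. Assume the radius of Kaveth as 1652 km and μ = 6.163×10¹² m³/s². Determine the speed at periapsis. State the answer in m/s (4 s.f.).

r_p = 1652 + 192.2 = 1844.2 km = 1.8442×10⁶ m.
r_a = 1652 + 16120 = 17772 km = 1.7772×10⁷ m.
Semi-major axis a = (r_p + r_a)/2 = 9808.1 km = 9.808×10⁶ m.
Vis-viva: v² = μ(2/r − 1/a) = 6.163×10¹² × (1.084×10⁻⁶ − 1.020×10⁻⁷) = 6.055×10⁶ m²/s².
v = 2461 m/s.

v ≈ 2461 m/s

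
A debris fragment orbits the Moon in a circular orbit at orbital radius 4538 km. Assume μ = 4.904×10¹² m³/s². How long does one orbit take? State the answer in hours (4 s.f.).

T ≈ 7.619 hours

r = 4538 km = 4.538×10⁶ m.
Kepler's third law: T = 2π√(r³/μ) = 2π√((4.538×10⁶)³ / 4.904×10¹²).
r³/μ = 1.906×10⁷ s², so T = 2π × 4.365×10³ = 2.743×10⁴ s.
Converting: 2.743×10⁴ s ÷ 3600 = 7.619 hours.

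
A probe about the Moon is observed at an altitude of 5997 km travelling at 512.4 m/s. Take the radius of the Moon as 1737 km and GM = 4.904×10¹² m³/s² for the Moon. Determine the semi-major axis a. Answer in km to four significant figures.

r = 1737 + 5997 = 7734.0 km = 7.734×10⁶ m.
Vis-viva rearranged: 1/a = 2/r − v²/μ = 2.586×10⁻⁷ − 5.354×10⁻⁸ = 2.051×10⁻⁷ m⁻¹.
a = 4.877×10⁶ m = 4876.6 km.

a ≈ 4877 km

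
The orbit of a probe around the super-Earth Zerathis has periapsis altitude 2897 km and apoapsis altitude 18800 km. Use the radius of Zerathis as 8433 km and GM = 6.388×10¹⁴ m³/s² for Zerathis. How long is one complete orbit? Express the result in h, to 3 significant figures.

T ≈ 5.85 h

r_p = 8433 + 2897 = 11330 km = 1.1330×10⁷ m.
r_a = 8433 + 18800 = 27233 km = 2.7233×10⁷ m.
Semi-major axis a = (r_p + r_a)/2 = (11330 + 27233)/2 = 19282 km = 1.928×10⁷ m.
By Kepler's third law T = 2π√(a³/μ) = 2π × 3.350×10³ = 2.105×10⁴ s.
= 5.847 h.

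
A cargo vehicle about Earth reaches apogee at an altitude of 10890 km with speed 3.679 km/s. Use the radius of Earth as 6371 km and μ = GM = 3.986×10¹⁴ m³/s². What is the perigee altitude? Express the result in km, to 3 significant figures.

r_a = 6371 + 10890 = 17261 km = 1.726×10⁷ m.
Specific energy ε = v²/2 − μ/r = -1.633×10⁷ J/kg, so a = −μ/(2ε) = 1.221×10⁷ m.
The apsides satisfy r_p + r_a = 2a, so the perigee radius is 2a − r_a = 7.156×10⁶ m = 7155.5 km.
Perigee altitude = 7155.5 − 6371 = 784.54 km.

perigee altitude ≈ 785 km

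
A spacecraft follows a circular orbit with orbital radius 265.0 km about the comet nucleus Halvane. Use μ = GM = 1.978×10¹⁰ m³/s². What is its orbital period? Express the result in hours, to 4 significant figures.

r = 265.0 km = 2.650×10⁵ m.
Kepler's third law: T = 2π√(r³/μ) = 2π√((2.650×10⁵)³ / 1.978×10¹⁰).
r³/μ = 9.408×10⁵ s², so T = 2π × 9.700×10² = 6.094×10³ s.
Converting: 6.094×10³ s ÷ 3600 = 1.693 hours.

T ≈ 1.693 hours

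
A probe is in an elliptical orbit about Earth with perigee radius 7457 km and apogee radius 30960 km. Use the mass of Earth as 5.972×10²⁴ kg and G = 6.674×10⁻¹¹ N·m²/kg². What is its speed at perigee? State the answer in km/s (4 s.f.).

v ≈ 9.282 km/s

μ = GM = 6.674×10⁻¹¹ × 5.972×10²⁴ = 3.986×10¹⁴ m³/s².
Semi-major axis a = (r_p + r_a)/2 = 19208 km = 1.921×10⁷ m.
Vis-viva: v² = μ(2/r − 1/a) = 3.986×10¹⁴ × (2.682×10⁻⁷ − 5.206×10⁻⁸) = 8.615×10⁷ m²/s².
v = 9282 m/s = 9.282 km/s.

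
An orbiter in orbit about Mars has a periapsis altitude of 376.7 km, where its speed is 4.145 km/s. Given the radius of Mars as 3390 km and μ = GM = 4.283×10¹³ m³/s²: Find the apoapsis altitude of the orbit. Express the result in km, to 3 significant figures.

r_p = 3390 + 376.7 = 3766.7 km = 3.767×10⁶ m.
Specific energy ε = v²/2 − μ/r = -2.780×10⁶ J/kg, so a = −μ/(2ε) = 7.703×10⁶ m.
The apsides satisfy r_p + r_a = 2a, so the apoapsis radius is 2a − r_p = 1.164×10⁷ m = 11639 km.
Apoapsis altitude = 11639 − 3390 = 8248.8 km.

apoapsis altitude ≈ 8250 km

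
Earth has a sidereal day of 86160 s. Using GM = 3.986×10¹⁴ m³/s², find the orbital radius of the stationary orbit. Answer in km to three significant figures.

r_sync ≈ 42200 km

A synchronous orbit has period T, so by Kepler's third law a = (μT²/4π²)^(1/3).
μT²/4π² = 3.986×10¹⁴ × (8.616×10⁴)² / 39.48 = 7.495×10²² m³.
a = 4.216×10⁷ m = 42163 km.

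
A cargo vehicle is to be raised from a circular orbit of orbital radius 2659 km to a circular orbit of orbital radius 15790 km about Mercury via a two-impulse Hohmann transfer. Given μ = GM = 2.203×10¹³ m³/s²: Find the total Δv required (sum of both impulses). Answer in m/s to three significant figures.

Δv_total ≈ 1430 m/s

r₁ = 2659 km = 2.659×10⁶ m.
r₂ = 15790 km = 1.579×10⁷ m.
Transfer ellipse a_t = (r₁ + r₂)/2 = 9.224×10⁶ m.
At r₁: circular v_c1 = √(μ/r₁) = 2878 m/s; transfer-periherm v_p = √[μ(2/r₁ − 1/a_t)] = 3766 m/s.
Δv₁ = v_p − v_c1 = 887.5 m/s.
At r₂: circular v_c2 = √(μ/r₂) = 1181 m/s; transfer-apoherm v_a = √[μ(2/r₂ − 1/a_t)] = 634.2 m/s.
Δv₂ = v_c2 − v_a = 547.0 m/s.
Total Δv = Δv₁ + Δv₂ = 1435 m/s.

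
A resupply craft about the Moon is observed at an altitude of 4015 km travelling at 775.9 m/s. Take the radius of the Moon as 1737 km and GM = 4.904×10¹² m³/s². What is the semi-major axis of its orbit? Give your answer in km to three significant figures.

a ≈ 4450 km

r = 1737 + 4015 = 5752.0 km = 5.752×10⁶ m.
Vis-viva rearranged: 1/a = 2/r − v²/μ = 3.477×10⁻⁷ − 1.228×10⁻⁷ = 2.249×10⁻⁷ m⁻¹.
a = 4.446×10⁶ m = 4445.6 km.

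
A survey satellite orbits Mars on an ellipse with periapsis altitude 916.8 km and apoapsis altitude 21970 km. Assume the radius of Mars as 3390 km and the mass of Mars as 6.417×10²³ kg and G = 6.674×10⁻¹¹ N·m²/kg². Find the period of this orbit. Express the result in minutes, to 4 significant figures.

μ = GM = 6.674×10⁻¹¹ × 6.417×10²³ = 4.283×10¹³ m³/s².
r_p = 3390 + 916.8 = 4306.8 km = 4.3068×10⁶ m.
r_a = 3390 + 21970 = 25360 km = 2.5360×10⁷ m.
Semi-major axis a = (r_p + r_a)/2 = (4306.8 + 25360)/2 = 14833 km = 1.483×10⁷ m.
By Kepler's third law T = 2π√(a³/μ) = 2π × 8.730×10³ = 5.485×10⁴ s.
= 914.2 minutes.

T ≈ 914.2 minutes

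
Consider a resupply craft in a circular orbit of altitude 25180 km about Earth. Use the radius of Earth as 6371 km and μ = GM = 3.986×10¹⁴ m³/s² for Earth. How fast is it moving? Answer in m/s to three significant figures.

v ≈ 3550 m/s

r = 6371 + 25180 = 31551 km = 3.1551×10⁷ m.
For a circular orbit v = √(μ/r) = √(3.986×10¹⁴ / 3.155×10⁷) = √(1.263×10⁷) = 3554 m/s.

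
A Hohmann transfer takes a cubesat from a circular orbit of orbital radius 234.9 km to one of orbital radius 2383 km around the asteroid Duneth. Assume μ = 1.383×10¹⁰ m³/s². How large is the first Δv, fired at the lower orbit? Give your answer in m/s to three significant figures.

Δv ≈ 84.7 m/s

r₁ = 234.9 km = 2.349×10⁵ m.
r₂ = 2383 km = 2.383×10⁶ m.
Transfer ellipse a_t = (r₁ + r₂)/2 = 1.309×10⁶ m.
At r₁: circular v_c1 = √(μ/r₁) = 242.6 m/s; transfer-periapsis v_p = √[μ(2/r₁ − 1/a_t)] = 327.4 m/s.
Δv₁ = v_p − v_c1 = 84.75 m/s.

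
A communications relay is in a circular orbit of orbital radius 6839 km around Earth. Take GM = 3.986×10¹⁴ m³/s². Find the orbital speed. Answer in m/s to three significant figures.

r = 6839 km = 6.839×10⁶ m.
For a circular orbit v = √(μ/r) = √(3.986×10¹⁴ / 6.839×10⁶) = √(5.828×10⁷) = 7634 m/s.

v ≈ 7630 m/s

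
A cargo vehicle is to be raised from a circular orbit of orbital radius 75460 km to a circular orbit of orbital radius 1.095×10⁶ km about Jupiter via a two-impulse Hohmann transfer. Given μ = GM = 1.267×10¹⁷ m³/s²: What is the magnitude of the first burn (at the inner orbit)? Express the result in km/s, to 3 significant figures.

r₁ = 75460 km = 7.546×10⁷ m.
r₂ = 1.095×10⁶ km = 1.095×10⁹ m.
Transfer ellipse a_t = (r₁ + r₂)/2 = 5.852×10⁸ m.
At r₁: circular v_c1 = √(μ/r₁) = 40980 m/s; transfer-perijove v_p = √[μ(2/r₁ − 1/a_t)] = 56050 m/s.
Δv₁ = v_p − v_c1 = 15070 m/s.
= 15.07 km/s.

Δv ≈ 15.1 km/s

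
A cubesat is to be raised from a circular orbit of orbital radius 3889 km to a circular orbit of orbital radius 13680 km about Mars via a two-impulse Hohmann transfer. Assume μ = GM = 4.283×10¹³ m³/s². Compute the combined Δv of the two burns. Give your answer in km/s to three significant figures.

r₁ = 3889 km = 3.889×10⁶ m.
r₂ = 13680 km = 1.368×10⁷ m.
Transfer ellipse a_t = (r₁ + r₂)/2 = 8.784×10⁶ m.
At r₁: circular v_c1 = √(μ/r₁) = 3319 m/s; transfer-periapsis v_p = √[μ(2/r₁ − 1/a_t)] = 4141 m/s.
Δv₁ = v_p − v_c1 = 822.7 m/s.
At r₂: circular v_c2 = √(μ/r₂) = 1769 m/s; transfer-apoapsis v_a = √[μ(2/r₂ − 1/a_t)] = 1177 m/s.
Δv₂ = v_c2 − v_a = 592.1 m/s.
Total Δv = Δv₁ + Δv₂ = 1415 m/s = 1.415 km/s.

Δv_total ≈ 1.41 km/s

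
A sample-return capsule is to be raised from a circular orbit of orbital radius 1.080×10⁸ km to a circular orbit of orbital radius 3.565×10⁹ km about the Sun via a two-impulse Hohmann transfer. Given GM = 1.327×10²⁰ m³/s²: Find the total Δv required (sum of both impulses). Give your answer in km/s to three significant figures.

Δv_total ≈ 18.4 km/s

r₁ = 1.080×10⁸ km = 1.080×10¹¹ m.
r₂ = 3.565×10⁹ km = 3.565×10¹² m.
Transfer ellipse a_t = (r₁ + r₂)/2 = 1.836×10¹² m.
At r₁: circular v_c1 = √(μ/r₁) = 35050 m/s; transfer-perihelion v_p = √[μ(2/r₁ − 1/a_t)] = 48840 m/s.
Δv₁ = v_p − v_c1 = 13790 m/s.
At r₂: circular v_c2 = √(μ/r₂) = 6101 m/s; transfer-aphelion v_a = √[μ(2/r₂ − 1/a_t)] = 1480 m/s.
Δv₂ = v_c2 − v_a = 4622 m/s.
Total Δv = Δv₁ + Δv₂ = 18410 m/s = 18.41 km/s.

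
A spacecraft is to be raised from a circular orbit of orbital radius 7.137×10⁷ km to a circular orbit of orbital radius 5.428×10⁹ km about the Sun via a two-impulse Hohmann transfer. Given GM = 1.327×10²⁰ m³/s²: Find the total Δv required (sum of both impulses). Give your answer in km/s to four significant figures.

r₁ = 7.137×10⁷ km = 7.137×10¹⁰ m.
r₂ = 5.428×10⁹ km = 5.428×10¹² m.
Transfer ellipse a_t = (r₁ + r₂)/2 = 2.750×10¹² m.
At r₁: circular v_c1 = √(μ/r₁) = 43120 m/s; transfer-perihelion v_p = √[μ(2/r₁ − 1/a_t)] = 60580 m/s.
Δv₁ = v_p − v_c1 = 17460 m/s.
At r₂: circular v_c2 = √(μ/r₂) = 4944 m/s; transfer-aphelion v_a = √[μ(2/r₂ − 1/a_t)] = 796.6 m/s.
Δv₂ = v_c2 − v_a = 4148 m/s.
Total Δv = Δv₁ + Δv₂ = 21610 m/s = 21.61 km/s.

Δv_total ≈ 21.61 km/s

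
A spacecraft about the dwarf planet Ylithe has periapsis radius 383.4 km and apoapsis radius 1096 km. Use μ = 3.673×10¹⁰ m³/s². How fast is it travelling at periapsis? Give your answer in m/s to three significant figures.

Semi-major axis a = (r_p + r_a)/2 = 739.70 km = 7.397×10⁵ m.
Vis-viva: v² = μ(2/r − 1/a) = 3.673×10¹⁰ × (5.216×10⁻⁶ − 1.352×10⁻⁶) = 1.419×10⁵ m²/s².
v = 376.8 m/s.

v ≈ 377 m/s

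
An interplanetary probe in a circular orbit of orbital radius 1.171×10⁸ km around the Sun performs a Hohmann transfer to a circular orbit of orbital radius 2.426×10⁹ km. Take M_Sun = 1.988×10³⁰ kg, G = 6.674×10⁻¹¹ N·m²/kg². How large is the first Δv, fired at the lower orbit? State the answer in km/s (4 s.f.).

Δv ≈ 12.83 km/s

μ = GM = 6.674×10⁻¹¹ × 1.988×10³⁰ = 1.327×10²⁰ m³/s².
r₁ = 1.171×10⁸ km = 1.171×10¹¹ m.
r₂ = 2.426×10⁹ km = 2.426×10¹² m.
Transfer ellipse a_t = (r₁ + r₂)/2 = 1.272×10¹² m.
At r₁: circular v_c1 = √(μ/r₁) = 33660 m/s; transfer-perihelion v_p = √[μ(2/r₁ − 1/a_t)] = 46490 m/s.
Δv₁ = v_p − v_c1 = 12830 m/s.
= 12.83 km/s.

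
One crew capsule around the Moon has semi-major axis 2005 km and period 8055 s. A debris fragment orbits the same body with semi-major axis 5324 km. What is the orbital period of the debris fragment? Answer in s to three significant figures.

Kepler's third law: T² ∝ a³, so T₂ = T₁ (a₂/a₁)^(3/2).
a₂/a₁ = 2.655, (a₂/a₁)^(3/2) = 4.327.
T₂ = 8055 × 4.327 = 34850 s.

T₂ ≈ 34900 s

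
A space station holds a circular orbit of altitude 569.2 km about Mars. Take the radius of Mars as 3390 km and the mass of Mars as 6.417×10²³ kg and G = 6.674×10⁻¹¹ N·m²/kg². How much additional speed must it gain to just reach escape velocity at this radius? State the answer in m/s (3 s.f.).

Δv ≈ 1360 m/s

μ = GM = 6.674×10⁻¹¹ × 6.417×10²³ = 4.283×10¹³ m³/s².
r = 3390 + 569.2 = 3959.2 km = 3.9592×10⁶ m.
Circular speed v_c = √(μ/r) = 3289 m/s.
Escape speed v_esc = √(2μ/r) = √2 × v_c = 4651 m/s.
Δv = v_esc − v_c = 1362 m/s.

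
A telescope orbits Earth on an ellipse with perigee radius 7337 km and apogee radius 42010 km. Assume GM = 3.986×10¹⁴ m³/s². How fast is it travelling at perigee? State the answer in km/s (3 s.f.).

v ≈ 9.62 km/s

Semi-major axis a = (r_p + r_a)/2 = 24674 km = 2.467×10⁷ m.
Vis-viva: v² = μ(2/r − 1/a) = 3.986×10¹⁴ × (2.726×10⁻⁷ − 4.053×10⁻⁸) = 9.250×10⁷ m²/s².
v = 9618 m/s = 9.618 km/s.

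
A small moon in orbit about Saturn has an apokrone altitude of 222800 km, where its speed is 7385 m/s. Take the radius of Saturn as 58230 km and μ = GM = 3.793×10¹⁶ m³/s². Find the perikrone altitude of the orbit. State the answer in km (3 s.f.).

perikrone altitude ≈ 12900 km

r_a = 58230 + 222800 = 2.8103×10⁵ km = 2.810×10⁸ m.
Specific energy ε = v²/2 − μ/r = -1.077×10⁸ J/kg, so a = −μ/(2ε) = 1.761×10⁸ m.
The apsides satisfy r_p + r_a = 2a, so the perikrone radius is 2a − r_a = 7.116×10⁷ m = 71156 km.
Perikrone altitude = 71156 − 58230 = 12926 km.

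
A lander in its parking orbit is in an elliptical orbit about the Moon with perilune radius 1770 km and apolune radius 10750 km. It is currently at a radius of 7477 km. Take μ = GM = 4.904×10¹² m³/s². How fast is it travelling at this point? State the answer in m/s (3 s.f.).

v ≈ 727 m/s

Semi-major axis a = (r_p + r_a)/2 = 6260.0 km = 6.260×10⁶ m.
Vis-viva: v² = μ(2/r − 1/a) = 4.904×10¹² × (2.675×10⁻⁷ − 1.597×10⁻⁷) = 5.284×10⁵ m²/s².
v = 726.9 m/s.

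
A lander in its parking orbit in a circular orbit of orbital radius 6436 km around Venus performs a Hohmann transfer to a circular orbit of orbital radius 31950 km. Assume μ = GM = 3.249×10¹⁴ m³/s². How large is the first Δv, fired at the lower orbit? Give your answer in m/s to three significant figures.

r₁ = 6436 km = 6.436×10⁶ m.
r₂ = 31950 km = 3.195×10⁷ m.
Transfer ellipse a_t = (r₁ + r₂)/2 = 1.919×10⁷ m.
At r₁: circular v_c1 = √(μ/r₁) = 7105 m/s; transfer-periapsis v_p = √[μ(2/r₁ − 1/a_t)] = 9167 m/s.
Δv₁ = v_p − v_c1 = 2062 m/s.

Δv ≈ 2060 m/s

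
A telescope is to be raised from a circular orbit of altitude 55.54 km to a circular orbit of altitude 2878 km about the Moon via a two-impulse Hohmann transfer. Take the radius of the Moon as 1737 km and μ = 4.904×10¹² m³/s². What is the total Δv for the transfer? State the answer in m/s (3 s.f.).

Δv_total ≈ 591 m/s

r₁ = 1737 + 55.54 = 1792.5 km = 1.7925×10⁶ m.
r₂ = 1737 + 2878 = 4615.0 km = 4.6150×10⁶ m.
Transfer ellipse a_t = (r₁ + r₂)/2 = 3.204×10⁶ m.
At r₁: circular v_c1 = √(μ/r₁) = 1654 m/s; transfer-perilune v_p = √[μ(2/r₁ − 1/a_t)] = 1985 m/s.
Δv₁ = v_p − v_c1 = 331.1 m/s.
At r₂: circular v_c2 = √(μ/r₂) = 1031 m/s; transfer-apolune v_a = √[μ(2/r₂ − 1/a_t)] = 771.1 m/s.
Δv₂ = v_c2 − v_a = 259.8 m/s.
Total Δv = Δv₁ + Δv₂ = 590.9 m/s.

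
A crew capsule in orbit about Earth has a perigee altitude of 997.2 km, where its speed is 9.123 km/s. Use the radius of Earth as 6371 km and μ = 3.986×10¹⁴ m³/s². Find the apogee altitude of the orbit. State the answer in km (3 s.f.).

r_p = 6371 + 997.2 = 7368.2 km = 7.368×10⁶ m.
Specific energy ε = v²/2 − μ/r = -1.248×10⁷ J/kg, so a = −μ/(2ε) = 1.597×10⁷ m.
The apsides satisfy r_p + r_a = 2a, so the apogee radius is 2a − r_p = 2.456×10⁷ m = 24564 km.
Apogee altitude = 24564 − 6371 = 18193 km.

apogee altitude ≈ 18200 km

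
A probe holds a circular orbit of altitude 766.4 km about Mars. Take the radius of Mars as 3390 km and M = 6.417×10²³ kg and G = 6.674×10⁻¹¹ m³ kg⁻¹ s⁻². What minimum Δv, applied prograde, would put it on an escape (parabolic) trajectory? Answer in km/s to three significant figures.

Δv ≈ 1.33 km/s

μ = GM = 6.674×10⁻¹¹ × 6.417×10²³ = 4.283×10¹³ m³/s².
r = 3390 + 766.4 = 4156.4 km = 4.1564×10⁶ m.
Circular speed v_c = √(μ/r) = 3210 m/s.
Escape speed v_esc = √(2μ/r) = √2 × v_c = 4540 m/s.
Δv = v_esc − v_c = 1330 m/s = 1.330 km/s.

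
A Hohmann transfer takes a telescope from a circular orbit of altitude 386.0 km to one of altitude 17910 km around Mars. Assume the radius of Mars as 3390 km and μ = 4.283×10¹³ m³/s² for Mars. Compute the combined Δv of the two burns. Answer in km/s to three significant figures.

r₁ = 3390 + 386.0 = 3776.0 km = 3.7760×10⁶ m.
r₂ = 3390 + 17910 = 21300 km = 2.1300×10⁷ m.
Transfer ellipse a_t = (r₁ + r₂)/2 = 1.254×10⁷ m.
At r₁: circular v_c1 = √(μ/r₁) = 3368 m/s; transfer-periapsis v_p = √[μ(2/r₁ − 1/a_t)] = 4390 m/s.
Δv₁ = v_p − v_c1 = 1022 m/s.
At r₂: circular v_c2 = √(μ/r₂) = 1418 m/s; transfer-apoapsis v_a = √[μ(2/r₂ − 1/a_t)] = 778.2 m/s.
Δv₂ = v_c2 − v_a = 639.8 m/s.
Total Δv = Δv₁ + Δv₂ = 1662 m/s = 1.662 km/s.

Δv_total ≈ 1.66 km/s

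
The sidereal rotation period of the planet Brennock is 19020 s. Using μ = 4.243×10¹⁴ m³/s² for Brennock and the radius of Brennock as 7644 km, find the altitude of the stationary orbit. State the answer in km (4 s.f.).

A synchronous orbit has period T, so by Kepler's third law a = (μT²/4π²)^(1/3).
μT²/4π² = 4.243×10¹⁴ × (1.902×10⁴)² / 39.48 = 3.888×10²¹ m³.
a = 1.572×10⁷ m = 15725 km.
Altitude h = a − R = 15725 − 7644 = 8080.5 km.

h_sync ≈ 8081 km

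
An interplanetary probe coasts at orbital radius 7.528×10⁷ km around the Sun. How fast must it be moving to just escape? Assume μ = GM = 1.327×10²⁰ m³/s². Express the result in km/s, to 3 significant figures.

v_esc ≈ 59.4 km/s

r = 7.528×10⁷ km = 7.528×10¹⁰ m.
Escape speed v_esc = √(2μ/r) = √(2 × 1.327×10²⁰ / 7.528×10¹⁰) = √(3.526×10⁹) = 59380 m/s.
= 59.38 km/s.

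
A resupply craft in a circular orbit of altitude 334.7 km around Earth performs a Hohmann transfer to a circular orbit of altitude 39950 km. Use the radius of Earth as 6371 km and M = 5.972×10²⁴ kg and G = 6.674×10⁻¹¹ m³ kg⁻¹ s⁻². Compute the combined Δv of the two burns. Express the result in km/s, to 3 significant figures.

μ = GM = 6.674×10⁻¹¹ × 5.972×10²⁴ = 3.986×10¹⁴ m³/s².
r₁ = 6371 + 334.7 = 6705.7 km = 6.7057×10⁶ m.
r₂ = 6371 + 39950 = 46321 km = 4.6321×10⁷ m.
Transfer ellipse a_t = (r₁ + r₂)/2 = 2.651×10⁷ m.
At r₁: circular v_c1 = √(μ/r₁) = 7710 m/s; transfer-perigee v_p = √[μ(2/r₁ − 1/a_t)] = 10190 m/s.
Δv₁ = v_p − v_c1 = 2481 m/s.
At r₂: circular v_c2 = √(μ/r₂) = 2933 m/s; transfer-apogee v_a = √[μ(2/r₂ − 1/a_t)] = 1475 m/s.
Δv₂ = v_c2 − v_a = 1458 m/s.
Total Δv = Δv₁ + Δv₂ = 3939 m/s = 3.939 km/s.

Δv_total ≈ 3.94 km/s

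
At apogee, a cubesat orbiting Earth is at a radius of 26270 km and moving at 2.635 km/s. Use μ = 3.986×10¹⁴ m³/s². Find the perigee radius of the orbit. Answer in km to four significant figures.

r_a = 2.627×10⁷ m.
Specific energy ε = v²/2 − μ/r = -1.170×10⁷ J/kg, so a = −μ/(2ε) = 1.703×10⁷ m.
The apsides satisfy r_p + r_a = 2a, so the perigee radius is 2a − r_a = 7.794×10⁶ m = 7793.8 km.

perigee radius ≈ 7794 km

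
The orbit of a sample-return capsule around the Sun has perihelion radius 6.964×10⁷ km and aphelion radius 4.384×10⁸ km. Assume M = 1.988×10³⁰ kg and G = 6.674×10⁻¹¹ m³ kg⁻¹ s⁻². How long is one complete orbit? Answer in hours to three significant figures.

T ≈ 19400 hours

μ = GM = 6.674×10⁻¹¹ × 1.988×10³⁰ = 1.327×10²⁰ m³/s².
Semi-major axis a = (r_p + r_a)/2 = (6.9640×10⁷ + 4.3840×10⁸)/2 = 2.5402×10⁸ km = 2.540×10¹¹ m.
By Kepler's third law T = 2π√(a³/μ) = 2π × 1.111×10⁷ = 6.984×10⁷ s.
= 19400 hours.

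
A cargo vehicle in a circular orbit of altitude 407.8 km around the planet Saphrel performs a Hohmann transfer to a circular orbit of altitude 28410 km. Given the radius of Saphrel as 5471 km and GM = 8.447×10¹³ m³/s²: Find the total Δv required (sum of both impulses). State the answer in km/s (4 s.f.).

Δv_total ≈ 1.878 km/s

r₁ = 5471 + 407.8 = 5878.8 km = 5.8788×10⁶ m.
r₂ = 5471 + 28410 = 33881 km = 3.3881×10⁷ m.
Transfer ellipse a_t = (r₁ + r₂)/2 = 1.988×10⁷ m.
At r₁: circular v_c1 = √(μ/r₁) = 3791 m/s; transfer-periapsis v_p = √[μ(2/r₁ − 1/a_t)] = 4949 m/s.
Δv₁ = v_p − v_c1 = 1158 m/s.
At r₂: circular v_c2 = √(μ/r₂) = 1579 m/s; transfer-apoapsis v_a = √[μ(2/r₂ − 1/a_t)] = 858.6 m/s.
Δv₂ = v_c2 − v_a = 720.3 m/s.
Total Δv = Δv₁ + Δv₂ = 1878 m/s = 1.878 km/s.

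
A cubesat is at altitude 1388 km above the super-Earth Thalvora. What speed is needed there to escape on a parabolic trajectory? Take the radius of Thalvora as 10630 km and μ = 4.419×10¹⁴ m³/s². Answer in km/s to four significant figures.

v_esc ≈ 8.576 km/s

r = 10630 + 1388 = 12018 km = 1.2018×10⁷ m.
Escape speed v_esc = √(2μ/r) = √(2 × 4.419×10¹⁴ / 1.202×10⁷) = √(7.354×10⁷) = 8576 m/s.
= 8.576 km/s.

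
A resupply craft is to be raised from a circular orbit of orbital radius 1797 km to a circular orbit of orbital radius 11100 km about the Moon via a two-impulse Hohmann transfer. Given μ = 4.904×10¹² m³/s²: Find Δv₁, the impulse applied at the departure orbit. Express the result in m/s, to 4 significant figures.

Δv ≈ 515.4 m/s

r₁ = 1797 km = 1.797×10⁶ m.
r₂ = 11100 km = 1.110×10⁷ m.
Transfer ellipse a_t = (r₁ + r₂)/2 = 6.448×10⁶ m.
At r₁: circular v_c1 = √(μ/r₁) = 1652 m/s; transfer-perilune v_p = √[μ(2/r₁ − 1/a_t)] = 2167 m/s.
Δv₁ = v_p − v_c1 = 515.4 m/s.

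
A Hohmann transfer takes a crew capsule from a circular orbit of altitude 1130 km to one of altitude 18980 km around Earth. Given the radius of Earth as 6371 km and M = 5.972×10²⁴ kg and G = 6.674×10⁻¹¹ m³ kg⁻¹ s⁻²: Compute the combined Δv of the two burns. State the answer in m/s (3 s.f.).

Δv_total ≈ 3050 m/s

μ = GM = 6.674×10⁻¹¹ × 5.972×10²⁴ = 3.986×10¹⁴ m³/s².
r₁ = 6371 + 1130 = 7501.0 km = 7.5010×10⁶ m.
r₂ = 6371 + 18980 = 25351 km = 2.5351×10⁷ m.
Transfer ellipse a_t = (r₁ + r₂)/2 = 1.643×10⁷ m.
At r₁: circular v_c1 = √(μ/r₁) = 7289 m/s; transfer-perigee v_p = √[μ(2/r₁ − 1/a_t)] = 9056 m/s.
Δv₁ = v_p − v_c1 = 1766 m/s.
At r₂: circular v_c2 = √(μ/r₂) = 3965 m/s; transfer-apogee v_a = √[μ(2/r₂ − 1/a_t)] = 2679 m/s.
Δv₂ = v_c2 − v_a = 1286 m/s.
Total Δv = Δv₁ + Δv₂ = 3052 m/s.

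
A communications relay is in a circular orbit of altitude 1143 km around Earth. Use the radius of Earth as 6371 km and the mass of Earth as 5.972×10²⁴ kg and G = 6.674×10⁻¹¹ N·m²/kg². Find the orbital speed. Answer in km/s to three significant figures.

v ≈ 7.28 km/s

μ = GM = 6.674×10⁻¹¹ × 5.972×10²⁴ = 3.986×10¹⁴ m³/s².
r = 6371 + 1143 = 7514.0 km = 7.5140×10⁶ m.
For a circular orbit v = √(μ/r) = √(3.986×10¹⁴ / 7.514×10⁶) = √(5.304×10⁷) = 7283 m/s.
That is 7.283 km/s.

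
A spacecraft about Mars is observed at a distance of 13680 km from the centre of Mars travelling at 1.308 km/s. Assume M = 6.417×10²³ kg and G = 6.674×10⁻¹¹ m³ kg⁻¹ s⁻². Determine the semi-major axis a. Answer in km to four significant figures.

a ≈ 9412 km

μ = GM = 6.674×10⁻¹¹ × 6.417×10²³ = 4.283×10¹³ m³/s².
r = 1.368×10⁷ m.
Specific orbital energy ε = v²/2 − μ/r = (1308)²/2 − 4.283×10¹³/1.368×10⁷ = -2.275×10⁶ J/kg.
Since ε = −μ/(2a), a = −μ/(2ε) = 9.412×10⁶ m = 9411.7 km.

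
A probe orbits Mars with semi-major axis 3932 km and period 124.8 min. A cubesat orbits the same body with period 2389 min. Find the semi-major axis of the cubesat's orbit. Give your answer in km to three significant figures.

a₂ ≈ 28100 km

Kepler's third law: a³ ∝ T², so a₂ = a₁ (T₂/T₁)^(2/3).
T₂/T₁ = 19.14, (T₂/T₁)^(2/3) = 7.156.
a₂ = 3932 × 7.156 = 28140 km.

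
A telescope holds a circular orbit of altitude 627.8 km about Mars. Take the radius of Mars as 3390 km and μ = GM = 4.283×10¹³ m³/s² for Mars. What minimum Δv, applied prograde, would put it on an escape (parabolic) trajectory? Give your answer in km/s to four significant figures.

r = 3390 + 627.8 = 4017.8 km = 4.0178×10⁶ m.
Circular speed v_c = √(μ/r) = 3265 m/s.
Escape speed v_esc = √(2μ/r) = √2 × v_c = 4617 m/s.
Δv = v_esc − v_c = 1352 m/s = 1.352 km/s.

Δv ≈ 1.352 km/s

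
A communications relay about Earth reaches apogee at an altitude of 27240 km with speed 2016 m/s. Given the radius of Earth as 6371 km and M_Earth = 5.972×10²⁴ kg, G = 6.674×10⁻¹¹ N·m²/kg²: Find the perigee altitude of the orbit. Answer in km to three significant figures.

μ = GM = 6.674×10⁻¹¹ × 5.972×10²⁴ = 3.986×10¹⁴ m³/s².
r_a = 6371 + 27240 = 33611 km = 3.361×10⁷ m.
Specific energy ε = v²/2 − μ/r = -9.826×10⁶ J/kg, so a = −μ/(2ε) = 2.028×10⁷ m.
The apsides satisfy r_p + r_a = 2a, so the perigee radius is 2a − r_a = 6.951×10⁶ m = 6951.0 km.
Perigee altitude = 6951.0 − 6371 = 579.97 km.

perigee altitude ≈ 580 km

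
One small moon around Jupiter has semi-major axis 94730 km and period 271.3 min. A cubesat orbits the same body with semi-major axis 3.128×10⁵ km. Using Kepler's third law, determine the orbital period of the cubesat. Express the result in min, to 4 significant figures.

Kepler's third law: T² ∝ a³, so T₂ = T₁ (a₂/a₁)^(3/2).
a₂/a₁ = 3.302, (a₂/a₁)^(3/2) = 6.000.
T₂ = 271.3 × 6.000 = 1628 min.

T₂ ≈ 1628 min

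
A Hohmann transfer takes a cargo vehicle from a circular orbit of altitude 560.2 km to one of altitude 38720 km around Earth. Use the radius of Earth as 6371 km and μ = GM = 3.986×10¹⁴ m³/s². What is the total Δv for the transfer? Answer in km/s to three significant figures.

r₁ = 6371 + 560.2 = 6931.2 km = 6.9312×10⁶ m.
r₂ = 6371 + 38720 = 45091 km = 4.5091×10⁷ m.
Transfer ellipse a_t = (r₁ + r₂)/2 = 2.601×10⁷ m.
At r₁: circular v_c1 = √(μ/r₁) = 7583 m/s; transfer-perigee v_p = √[μ(2/r₁ − 1/a_t)] = 9985 m/s.
Δv₁ = v_p − v_c1 = 2401 m/s.
At r₂: circular v_c2 = √(μ/r₂) = 2973 m/s; transfer-apogee v_a = √[μ(2/r₂ − 1/a_t)] = 1535 m/s.
Δv₂ = v_c2 − v_a = 1438 m/s.
Total Δv = Δv₁ + Δv₂ = 3840 m/s = 3.840 km/s.

Δv_total ≈ 3.84 km/s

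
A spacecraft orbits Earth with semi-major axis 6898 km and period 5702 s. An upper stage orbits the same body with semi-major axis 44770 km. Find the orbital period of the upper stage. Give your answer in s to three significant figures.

T₂ ≈ 94300 s

Kepler's third law: T² ∝ a³, so T₂ = T₁ (a₂/a₁)^(3/2).
a₂/a₁ = 6.490, (a₂/a₁)^(3/2) = 16.53.
T₂ = 5702 × 16.53 = 94280 s.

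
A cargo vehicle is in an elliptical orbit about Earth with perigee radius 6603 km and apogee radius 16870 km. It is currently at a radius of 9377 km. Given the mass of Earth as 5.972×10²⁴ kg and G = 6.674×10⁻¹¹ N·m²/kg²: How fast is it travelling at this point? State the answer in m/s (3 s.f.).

v ≈ 7140 m/s

μ = GM = 6.674×10⁻¹¹ × 5.972×10²⁴ = 3.986×10¹⁴ m³/s².
Semi-major axis a = (r_p + r_a)/2 = 11736 km = 1.174×10⁷ m.
Vis-viva: v² = μ(2/r − 1/a) = 3.986×10¹⁴ × (2.133×10⁻⁷ − 8.520×10⁻⁸) = 5.105×10⁷ m²/s².
v = 7145 m/s.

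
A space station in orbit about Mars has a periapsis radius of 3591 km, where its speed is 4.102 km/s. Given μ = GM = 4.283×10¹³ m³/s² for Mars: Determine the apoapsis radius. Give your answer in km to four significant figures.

apoapsis radius ≈ 8598 km

r_p = 3.591×10⁶ m.
Specific energy ε = v²/2 − μ/r = -3.514×10⁶ J/kg, so a = −μ/(2ε) = 6.094×10⁶ m.
The apsides satisfy r_p + r_a = 2a, so the apoapsis radius is 2a − r_p = 8.598×10⁶ m = 8598.0 km.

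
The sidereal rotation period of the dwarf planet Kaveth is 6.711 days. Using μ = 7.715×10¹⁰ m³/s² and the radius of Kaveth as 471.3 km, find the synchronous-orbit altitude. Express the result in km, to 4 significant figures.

h_sync ≈ 8222 km

T = 6.711 days = 5.798×10⁵ s.
A synchronous orbit has period T, so by Kepler's third law a = (μT²/4π²)^(1/3).
μT²/4π² = 7.715×10¹⁰ × (5.798×10⁵)² / 39.48 = 6.570×10²⁰ m³.
a = 8.693×10⁶ m = 8693.5 km.
Altitude h = a − R = 8693.5 − 471.3 = 8222.2 km.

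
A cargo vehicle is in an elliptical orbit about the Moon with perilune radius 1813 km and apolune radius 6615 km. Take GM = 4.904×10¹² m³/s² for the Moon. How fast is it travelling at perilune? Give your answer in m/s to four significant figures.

v ≈ 2061 m/s

Semi-major axis a = (r_p + r_a)/2 = 4214.0 km = 4.214×10⁶ m.
Vis-viva: v² = μ(2/r − 1/a) = 4.904×10¹² × (1.103×10⁻⁶ − 2.373×10⁻⁷) = 4.246×10⁶ m²/s².
v = 2061 m/s.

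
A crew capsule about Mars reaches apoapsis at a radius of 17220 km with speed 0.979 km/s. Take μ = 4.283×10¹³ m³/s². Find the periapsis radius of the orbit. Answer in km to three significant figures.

periapsis radius ≈ 4110 km

r_a = 1.722×10⁷ m.
Specific energy ε = v²/2 − μ/r = -2.008×10⁶ J/kg, so a = −μ/(2ε) = 1.066×10⁷ m.
The apsides satisfy r_p + r_a = 2a, so the periapsis radius is 2a − r_a = 4.110×10⁶ m = 4109.6 km.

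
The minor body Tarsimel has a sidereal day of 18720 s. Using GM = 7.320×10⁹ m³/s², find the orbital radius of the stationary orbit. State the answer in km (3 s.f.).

A synchronous orbit has period T, so by Kepler's third law a = (μT²/4π²)^(1/3).
μT²/4π² = 7.320×10⁹ × (1.872×10⁴)² / 39.48 = 6.498×10¹⁶ m³.
a = 4.020×10⁵ m = 402.03 km.

r_sync ≈ 402 km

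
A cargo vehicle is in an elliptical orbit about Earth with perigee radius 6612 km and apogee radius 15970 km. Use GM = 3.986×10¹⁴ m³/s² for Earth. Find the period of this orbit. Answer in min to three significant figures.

T ≈ 199 min

Semi-major axis a = (r_p + r_a)/2 = (6612.0 + 15970)/2 = 11291 km = 1.129×10⁷ m.
By Kepler's third law T = 2π√(a³/μ) = 2π × 1.900×10³ = 1.194×10⁴ s.
= 199.0 min.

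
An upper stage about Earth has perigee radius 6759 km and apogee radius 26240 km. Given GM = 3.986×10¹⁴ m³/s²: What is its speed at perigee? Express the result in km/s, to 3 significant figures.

v ≈ 9.68 km/s

Semi-major axis a = (r_p + r_a)/2 = 16500 km = 1.650×10⁷ m.
Vis-viva: v² = μ(2/r − 1/a) = 3.986×10¹⁴ × (2.959×10⁻⁷ − 6.061×10⁻⁸) = 9.379×10⁷ m²/s².
v = 9684 m/s = 9.684 km/s.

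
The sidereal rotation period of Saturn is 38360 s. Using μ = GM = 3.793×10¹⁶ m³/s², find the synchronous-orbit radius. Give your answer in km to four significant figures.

r_sync ≈ 1.122×10⁵ km

A synchronous orbit has period T, so by Kepler's third law a = (μT²/4π²)^(1/3).
μT²/4π² = 3.793×10¹⁶ × (3.836×10⁴)² / 39.48 = 1.414×10²⁴ m³.
a = 1.122×10⁸ m = 1.1223×10⁵ km.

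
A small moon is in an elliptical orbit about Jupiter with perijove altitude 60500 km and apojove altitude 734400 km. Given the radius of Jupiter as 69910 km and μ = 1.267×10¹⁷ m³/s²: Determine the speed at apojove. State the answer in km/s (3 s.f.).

r_p = 69910 + 60500 = 130410 km = 1.3041×10⁸ m.
r_a = 69910 + 734400 = 804310 km = 8.0431×10⁸ m.
Semi-major axis a = (r_p + r_a)/2 = 4.6736×10⁵ km = 4.674×10⁸ m.
Vis-viva: v² = μ(2/r − 1/a) = 1.267×10¹⁷ × (2.487×10⁻⁹ − 2.140×10⁻⁹) = 4.396×10⁷ m²/s².
v = 6630 m/s = 6.630 km/s.

v ≈ 6.63 km/s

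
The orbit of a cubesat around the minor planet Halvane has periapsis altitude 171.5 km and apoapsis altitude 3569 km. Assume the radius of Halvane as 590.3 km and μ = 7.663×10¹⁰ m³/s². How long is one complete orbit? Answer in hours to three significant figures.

r_p = 590.3 + 171.5 = 761.80 km = 7.6180×10⁵ m.
r_a = 590.3 + 3569 = 4159.3 km = 4.1593×10⁶ m.
Semi-major axis a = (r_p + r_a)/2 = (761.80 + 4159.3)/2 = 2460.6 km = 2.461×10⁶ m.
By Kepler's third law T = 2π√(a³/μ) = 2π × 1.394×10⁴ = 8.760×10⁴ s.
= 24.33 hours.

T ≈ 24.3 hours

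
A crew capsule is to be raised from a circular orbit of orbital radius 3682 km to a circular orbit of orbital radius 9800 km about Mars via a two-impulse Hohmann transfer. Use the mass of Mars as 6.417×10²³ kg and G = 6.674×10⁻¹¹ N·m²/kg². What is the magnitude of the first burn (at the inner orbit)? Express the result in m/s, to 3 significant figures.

Δv ≈ 702 m/s

μ = GM = 6.674×10⁻¹¹ × 6.417×10²³ = 4.283×10¹³ m³/s².
r₁ = 3682 km = 3.682×10⁶ m.
r₂ = 9800 km = 9.800×10⁶ m.
Transfer ellipse a_t = (r₁ + r₂)/2 = 6.741×10⁶ m.
At r₁: circular v_c1 = √(μ/r₁) = 3410 m/s; transfer-periapsis v_p = √[μ(2/r₁ − 1/a_t)] = 4112 m/s.
Δv₁ = v_p − v_c1 = 701.6 m/s.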